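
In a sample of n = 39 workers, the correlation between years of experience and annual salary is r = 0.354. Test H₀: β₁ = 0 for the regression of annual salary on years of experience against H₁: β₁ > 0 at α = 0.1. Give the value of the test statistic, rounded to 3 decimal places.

t = r·√(n − 2)/√(1 − r²) = 0.354·√37/√0.874684 = 2.302.
df = n − 2 = 37.
One-sided p ≈ 0.0135, which is < 0.1, so reject H₀.
There is evidence of a linear association between years of experience and annual salary.

t = 2.302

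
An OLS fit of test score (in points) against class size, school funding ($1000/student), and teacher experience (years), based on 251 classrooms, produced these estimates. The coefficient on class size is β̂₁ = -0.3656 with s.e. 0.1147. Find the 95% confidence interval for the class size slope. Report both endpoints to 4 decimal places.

(-0.5915, -0.1397)

df = n − k − 1 = 251 − 3 − 1 = 247.
t* = t_{0.025, 247} = 1.969615.
Margin = t* × SE = 1.969615 × 0.1147 = 0.225915.
CI: -0.3656 ± 0.225915 → (-0.5915, -0.1397).
With 95% confidence, each one-unit increase in class size is associated with a change of between -0.5915 and -0.1397 points in test score, holding the other predictors fixed.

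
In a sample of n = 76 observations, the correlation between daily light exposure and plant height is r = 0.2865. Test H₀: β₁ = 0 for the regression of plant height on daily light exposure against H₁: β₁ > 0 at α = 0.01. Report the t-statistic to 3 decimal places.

t = r·√(n − 2)/√(1 − r²) = 0.2865·√74/√0.917918 = 2.572.
df = n − 2 = 74.
One-sided p ≈ 0.0061, which is < 0.01, so reject H₀.
There is evidence of a linear association between daily light exposure and plant height.

t = 2.572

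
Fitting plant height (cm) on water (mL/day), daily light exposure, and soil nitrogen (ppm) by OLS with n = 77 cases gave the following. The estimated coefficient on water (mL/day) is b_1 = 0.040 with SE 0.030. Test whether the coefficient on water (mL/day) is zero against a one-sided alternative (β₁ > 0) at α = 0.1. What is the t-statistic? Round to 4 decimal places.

H₀: β₁ = 0 vs H₁: β₁ > 0.
t = (b_1 − β₁⁰)/SE = 0.040 / 0.030 = 1.3333.
df = n − k − 1 = 77 − 3 − 1 = 73.
One-sided p ≈ 0.0933, which is < 0.1, so reject H₀.
There is evidence that the true slope on water (mL/day) is positive, holding the other predictors fixed.

t = 1.3333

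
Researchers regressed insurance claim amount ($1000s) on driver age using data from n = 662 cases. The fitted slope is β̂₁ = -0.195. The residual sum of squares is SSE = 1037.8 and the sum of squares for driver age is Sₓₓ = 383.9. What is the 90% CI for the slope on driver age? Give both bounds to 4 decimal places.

MSE = SSE/(n − 2) = 1037.8/660 = 1.57242.
SE(β̂₁) = √(MSE/Sₓₓ) = √(1.57242/383.9) = 0.0639994.
df = n − 2 = 660.
t* = t_{0.05, 660} = 1.647166.
Margin = t* × SE = 1.647166 × 0.0639994 = 0.105418.
CI: -0.195 ± 0.105418 → (-0.3004, -0.0896).
With 90% confidence, each one-unit increase in driver age is associated with a change of between -0.3004 and -0.0896 $1000s in insurance claim amount.

(-0.3004, -0.0896)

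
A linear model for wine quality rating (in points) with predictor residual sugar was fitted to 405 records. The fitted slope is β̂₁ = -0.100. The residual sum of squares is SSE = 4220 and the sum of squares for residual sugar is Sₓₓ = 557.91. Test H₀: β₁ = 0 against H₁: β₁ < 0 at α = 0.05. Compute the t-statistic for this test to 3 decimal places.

MSE = SSE/(n − 2) = 4220/403 = 10.4715.
SE(β̂₁) = √(MSE/Sₓₓ) = √(10.4715/557.91) = 0.137.
t = -0.100 / 0.137 = -0.730.
df = n − 2 = 403.
One-sided p ≈ 0.2329, which is ≥ 0.05, so fail to reject H₀.
The data do not give significant evidence that the true slope on residual sugar is negative.

t = -0.730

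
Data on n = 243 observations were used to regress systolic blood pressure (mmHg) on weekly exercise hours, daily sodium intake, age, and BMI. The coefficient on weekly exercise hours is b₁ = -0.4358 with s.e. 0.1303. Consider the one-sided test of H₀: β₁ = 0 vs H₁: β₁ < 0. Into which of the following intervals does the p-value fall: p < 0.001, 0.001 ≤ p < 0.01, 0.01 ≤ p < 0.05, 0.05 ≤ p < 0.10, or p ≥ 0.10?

t = -0.4358 / 0.1303 = -3.345.
df = n − k − 1 = 243 − 4 − 1 = 238.
One-sided p = P(T_{238} < t) ≈ 0.0005.
So p < 0.001.

p < 0.001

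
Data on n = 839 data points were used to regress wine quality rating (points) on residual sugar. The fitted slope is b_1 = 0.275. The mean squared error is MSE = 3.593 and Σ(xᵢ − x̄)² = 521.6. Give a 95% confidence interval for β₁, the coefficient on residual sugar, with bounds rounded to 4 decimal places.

SE(b_1) = √(MSE/Sₓₓ) = √(3.593/521.6) = 0.0829965.
df = n − 2 = 837.
t* = t_{0.025, 837} = 1.962802.
Margin = t* × SE = 1.962802 × 0.0829965 = 0.162906.
CI: 0.275 ± 0.162906 → (0.1121, 0.4379).
With 95% confidence, each one-unit increase in residual sugar is associated with a change of between 0.1121 and 0.4379 points in wine quality rating.

(0.1121, 0.4379)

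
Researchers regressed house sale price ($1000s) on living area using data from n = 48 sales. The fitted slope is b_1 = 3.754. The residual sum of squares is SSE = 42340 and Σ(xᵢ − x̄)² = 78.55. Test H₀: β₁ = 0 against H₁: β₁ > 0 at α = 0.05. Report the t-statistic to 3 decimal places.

t = 1.097

MSE = SSE/(n − 2) = 42340/46 = 920.435.
SE(b_1) = √(MSE/Sₓₓ) = √(920.435/78.55) = 3.42313.
t = 3.754 / 3.42313 = 1.097.
df = n − 2 = 46.
One-sided p ≈ 0.1392, which is ≥ 0.05, so fail to reject H₀.
The data do not give significant evidence that the true slope on living area is positive.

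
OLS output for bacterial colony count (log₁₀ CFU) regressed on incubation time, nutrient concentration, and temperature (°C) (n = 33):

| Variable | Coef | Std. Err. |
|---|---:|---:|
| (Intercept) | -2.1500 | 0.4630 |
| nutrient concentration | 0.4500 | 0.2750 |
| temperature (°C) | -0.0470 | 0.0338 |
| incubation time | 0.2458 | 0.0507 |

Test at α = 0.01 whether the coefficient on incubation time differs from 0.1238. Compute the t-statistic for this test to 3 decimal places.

t = 2.406

Read off: b = 0.2458, SE = 0.0507 for incubation time.
H₀: β₁ = 0.1238 vs H₁: β₁ ≠ 0.1238.
t = (0.2458 − 0.1238) / 0.0507 = 2.406.
df = n − k − 1 = 33 − 3 − 1 = 29.
Two-sided p ≈ 0.0227, which is ≥ 0.01, so fail to reject H₀.
The data are consistent with a true slope of 0.1238 log₁₀ CFU per unit of incubation time, holding the other predictors fixed.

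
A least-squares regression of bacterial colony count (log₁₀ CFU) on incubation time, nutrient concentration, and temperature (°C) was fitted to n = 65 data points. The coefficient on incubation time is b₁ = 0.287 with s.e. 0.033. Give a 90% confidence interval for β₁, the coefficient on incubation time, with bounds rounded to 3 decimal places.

(0.232, 0.342)

df = n − k − 1 = 65 − 3 − 1 = 61.
t* = t_{0.05, 61} = 1.670219.
Margin = t* × SE = 1.670219 × 0.033 = 0.05512.
CI: 0.287 ± 0.05512 → (0.232, 0.342).
With 90% confidence, each one-unit increase in incubation time is associated with a change of between 0.232 and 0.342 log₁₀ CFU in bacterial colony count, holding the other predictors fixed.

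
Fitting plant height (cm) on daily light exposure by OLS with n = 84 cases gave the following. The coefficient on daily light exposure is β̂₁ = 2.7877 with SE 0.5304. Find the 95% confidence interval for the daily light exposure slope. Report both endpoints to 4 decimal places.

(1.7326, 3.8428)

df = n − 2 = 84 − 2 = 82.
t* = t_{0.025, 82} = 1.989319.
Margin = t* × SE = 1.989319 × 0.5304 = 1.055135.
CI: 2.7877 ± 1.055135 → (1.7326, 3.8428).
With 95% confidence, each one-unit increase in daily light exposure is associated with a change of between 1.7326 and 3.8428 cm in plant height.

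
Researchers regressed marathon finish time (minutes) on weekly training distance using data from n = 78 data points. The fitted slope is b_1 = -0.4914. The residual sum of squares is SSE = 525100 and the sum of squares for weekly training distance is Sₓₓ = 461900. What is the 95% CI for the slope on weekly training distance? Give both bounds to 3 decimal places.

MSE = SSE/(n − 2) = 525100/76 = 6909.21.
SE(b_1) = √(MSE/Sₓₓ) = √(6909.21/461900) = 0.122304.
df = n − 2 = 76.
t* = t_{0.025, 76} = 1.991673.
Margin = t* × SE = 1.991673 × 0.122304 = 0.24359.
CI: -0.4914 ± 0.24359 → (-0.735, -0.248).
With 95% confidence, each one-unit increase in weekly training distance is associated with a change of between -0.735 and -0.248 minutes in marathon finish time.

(-0.735, -0.248)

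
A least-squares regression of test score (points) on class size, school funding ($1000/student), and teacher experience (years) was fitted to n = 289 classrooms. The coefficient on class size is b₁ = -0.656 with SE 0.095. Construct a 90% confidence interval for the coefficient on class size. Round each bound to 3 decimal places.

df = n − k − 1 = 289 − 3 − 1 = 285.
t* = t_{0.05, 285} = 1.650218.
Margin = t* × SE = 1.650218 × 0.095 = 0.15677.
CI: -0.656 ± 0.15677 → (-0.813, -0.499).
With 90% confidence, each one-unit increase in class size is associated with a change of between -0.813 and -0.499 points in test score, holding the other predictors fixed.

(-0.813, -0.499)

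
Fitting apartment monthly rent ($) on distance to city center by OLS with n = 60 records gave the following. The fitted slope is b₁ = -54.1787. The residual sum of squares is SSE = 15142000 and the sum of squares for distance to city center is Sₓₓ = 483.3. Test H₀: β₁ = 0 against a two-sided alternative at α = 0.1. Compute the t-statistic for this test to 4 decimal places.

t = -2.3311

MSE = SSE/(n − 2) = 15142000/58 = 261069.
SE(b₁) = √(MSE/Sₓₓ) = √(261069/483.3) = 23.2418.
t = -54.1787 / 23.2418 = -2.3311.
df = n − 2 = 58.
Two-sided p ≈ 0.0232, which is < 0.1, so reject H₀.
There is evidence that distance to city center is associated with apartment monthly rent.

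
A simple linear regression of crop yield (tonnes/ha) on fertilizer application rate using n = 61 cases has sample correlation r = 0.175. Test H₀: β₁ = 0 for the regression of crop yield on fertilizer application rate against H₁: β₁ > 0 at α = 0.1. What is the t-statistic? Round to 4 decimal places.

t = r·√(n − 2)/√(1 − r²) = 0.175·√59/√0.969375 = 1.3653.
df = n − 2 = 59.
One-sided p ≈ 0.0887, which is < 0.1, so reject H₀.
There is evidence of a linear association between fertilizer application rate and crop yield.

t = 1.3653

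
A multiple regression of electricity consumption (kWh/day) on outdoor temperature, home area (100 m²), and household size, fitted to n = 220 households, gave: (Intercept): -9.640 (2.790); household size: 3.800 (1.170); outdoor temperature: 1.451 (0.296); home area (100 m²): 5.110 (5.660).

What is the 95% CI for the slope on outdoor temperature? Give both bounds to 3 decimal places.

Read off: b = 1.451, SE = 0.296 for outdoor temperature.
df = n − k − 1 = 220 − 3 − 1 = 216.
t* = t_{0.025, 216} = 1.971007.
Margin = t* × SE = 1.971007 × 0.296 = 0.58342.
CI: 1.451 ± 0.58342 → (0.868, 2.034).

(0.868, 2.034)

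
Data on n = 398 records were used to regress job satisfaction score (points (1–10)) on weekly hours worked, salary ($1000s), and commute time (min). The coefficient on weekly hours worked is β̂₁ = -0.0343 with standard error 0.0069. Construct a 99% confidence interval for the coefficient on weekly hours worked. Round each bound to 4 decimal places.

(-0.0522, -0.0164)

df = n − k − 1 = 398 − 3 − 1 = 394.
t* = t_{0.005, 394} = 2.588365.
Margin = t* × SE = 2.588365 × 0.0069 = 0.017860.
CI: -0.0343 ± 0.017860 → (-0.0522, -0.0164).
With 99% confidence, each one-unit increase in weekly hours worked is associated with a change of between -0.0522 and -0.0164 points (1–10) in job satisfaction score, holding the other predictors fixed.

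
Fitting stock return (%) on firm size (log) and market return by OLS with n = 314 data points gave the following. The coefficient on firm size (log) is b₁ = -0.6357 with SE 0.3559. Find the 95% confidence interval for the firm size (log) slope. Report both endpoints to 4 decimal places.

(-1.3360, 0.0646)

df = n − k − 1 = 314 − 2 − 1 = 311.
t* = t_{0.025, 311} = 1.967621.
Margin = t* × SE = 1.967621 × 0.3559 = 0.700276.
CI: -0.6357 ± 0.700276 → (-1.3360, 0.0646).
With 95% confidence, each one-unit increase in firm size (log) is associated with a change of between -1.3360 and 0.0646 % in stock return, holding the other predictors fixed.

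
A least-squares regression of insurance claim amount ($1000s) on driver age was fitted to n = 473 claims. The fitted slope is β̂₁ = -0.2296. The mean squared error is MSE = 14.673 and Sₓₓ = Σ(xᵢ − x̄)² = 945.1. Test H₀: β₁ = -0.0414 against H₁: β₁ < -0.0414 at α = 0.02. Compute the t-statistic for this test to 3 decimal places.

SE(β̂₁) = √(MSE/Sₓₓ) = √(14.673/945.1) = 0.124601.
t = (-0.2296 − (-0.0414)) / 0.124601 = -1.510.
df = n − 2 = 471.
One-sided p ≈ 0.0658, which is ≥ 0.02, so fail to reject H₀.
The data do not give significant evidence that the true slope on driver age is below -0.0414 $1000s per unit.

t = -1.510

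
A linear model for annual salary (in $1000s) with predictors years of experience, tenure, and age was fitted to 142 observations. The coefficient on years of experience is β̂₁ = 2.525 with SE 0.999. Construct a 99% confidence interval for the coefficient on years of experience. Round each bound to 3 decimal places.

(-0.084, 5.134)

df = n − k − 1 = 142 − 3 − 1 = 138.
t* = t_{0.005, 138} = 2.611925.
Margin = t* × SE = 2.611925 × 0.999 = 2.60931.
CI: 2.525 ± 2.60931 → (-0.084, 5.134).
With 99% confidence, each one-unit increase in years of experience is associated with a change of between -0.084 and 5.134 $1000s in annual salary, holding the other predictors fixed.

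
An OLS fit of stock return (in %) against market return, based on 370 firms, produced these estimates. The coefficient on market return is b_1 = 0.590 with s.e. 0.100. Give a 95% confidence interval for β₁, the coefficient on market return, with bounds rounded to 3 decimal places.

df = n − 2 = 370 − 2 = 368.
t* = t_{0.025, 368} = 1.966431.
Margin = t* × SE = 1.966431 × 0.100 = 0.19664.
CI: 0.590 ± 0.19664 → (0.393, 0.787).
With 95% confidence, each one-unit increase in market return is associated with a change of between 0.393 and 0.787 % in stock return.

(0.393, 0.787)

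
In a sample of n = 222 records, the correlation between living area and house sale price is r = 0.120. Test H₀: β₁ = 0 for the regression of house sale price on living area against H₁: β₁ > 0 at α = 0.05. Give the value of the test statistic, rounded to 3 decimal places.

t = r·√(n − 2)/√(1 − r²) = 0.120·√220/√0.9856 = 1.793.
df = n − 2 = 220.
One-sided p ≈ 0.0372, which is < 0.05, so reject H₀.
There is evidence of a linear association between living area and house sale price.

t = 1.793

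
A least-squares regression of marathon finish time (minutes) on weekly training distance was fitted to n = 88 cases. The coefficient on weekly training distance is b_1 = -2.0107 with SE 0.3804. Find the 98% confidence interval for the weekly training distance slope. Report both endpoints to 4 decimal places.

df = n − 2 = 88 − 2 = 86.
t* = t_{0.01, 86} = 2.370493.
Margin = t* × SE = 2.370493 × 0.3804 = 0.901736.
CI: -2.0107 ± 0.901736 → (-2.9124, -1.1090).
With 98% confidence, each one-unit increase in weekly training distance is associated with a change of between -2.9124 and -1.1090 minutes in marathon finish time.

(-2.9124, -1.1090)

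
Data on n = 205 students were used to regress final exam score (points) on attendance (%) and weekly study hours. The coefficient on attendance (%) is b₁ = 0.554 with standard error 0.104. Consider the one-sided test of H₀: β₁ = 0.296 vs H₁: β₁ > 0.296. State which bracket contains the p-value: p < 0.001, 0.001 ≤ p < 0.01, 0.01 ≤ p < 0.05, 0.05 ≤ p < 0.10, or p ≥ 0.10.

t = (0.554 − 0.296) / 0.104 = 2.481.
df = n − k − 1 = 205 − 2 − 1 = 202.
One-sided p = P(T_{202} > t) ≈ 0.0070.
So 0.001 ≤ p < 0.01.

0.001 ≤ p < 0.01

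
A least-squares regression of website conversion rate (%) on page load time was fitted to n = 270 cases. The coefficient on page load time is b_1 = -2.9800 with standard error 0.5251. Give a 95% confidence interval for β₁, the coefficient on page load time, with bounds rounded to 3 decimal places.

df = n − 2 = 270 − 2 = 268.
t* = t_{0.025, 268} = 1.968855.
Margin = t* × SE = 1.968855 × 0.5251 = 1.03385.
CI: -2.9800 ± 1.03385 → (-4.014, -1.946).
With 95% confidence, each one-unit increase in page load time is associated with a change of between -4.014 and -1.946 % in website conversion rate.

(-4.014, -1.946)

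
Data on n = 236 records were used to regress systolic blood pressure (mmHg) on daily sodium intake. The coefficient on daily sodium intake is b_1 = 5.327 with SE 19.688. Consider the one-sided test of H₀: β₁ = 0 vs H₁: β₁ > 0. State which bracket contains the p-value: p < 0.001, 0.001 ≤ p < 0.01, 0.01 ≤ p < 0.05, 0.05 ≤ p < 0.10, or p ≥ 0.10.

p ≥ 0.10

t = 5.327 / 19.688 = 0.271.
df = n − 2 = 236 − 2 = 234.
One-sided p = P(T_{234} > t) ≈ 0.3935.
So p ≥ 0.10.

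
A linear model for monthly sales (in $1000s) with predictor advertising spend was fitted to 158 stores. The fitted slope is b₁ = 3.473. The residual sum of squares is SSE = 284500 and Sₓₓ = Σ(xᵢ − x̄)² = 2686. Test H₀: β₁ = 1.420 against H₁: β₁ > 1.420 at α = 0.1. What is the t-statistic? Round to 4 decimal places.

t = 2.4915

MSE = SSE/(n − 2) = 284500/156 = 1823.72.
SE(b₁) = √(MSE/Sₓₓ) = √(1823.72/2686) = 0.823997.
t = (3.473 − 1.420) / 0.823997 = 2.4915.
df = n − 2 = 156.
One-sided p ≈ 0.0069, which is < 0.1, so reject H₀.
There is evidence that the true slope on advertising spend exceeds 1.420 $1000s per unit.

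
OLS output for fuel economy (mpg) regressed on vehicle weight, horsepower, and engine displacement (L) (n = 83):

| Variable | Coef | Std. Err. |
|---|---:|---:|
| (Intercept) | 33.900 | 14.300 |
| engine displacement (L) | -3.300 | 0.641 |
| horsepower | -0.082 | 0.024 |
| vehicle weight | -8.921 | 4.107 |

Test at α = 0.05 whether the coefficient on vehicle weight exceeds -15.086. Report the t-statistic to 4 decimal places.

t = 1.5011

Read off: b = -8.921, SE = 4.107 for vehicle weight.
H₀: β₁ = -15.086 vs H₁: β₁ > -15.086.
t = (-8.921 − (-15.086)) / 4.107 = 1.5011.
df = n − k − 1 = 83 − 3 − 1 = 79.
One-sided p ≈ 0.0687, which is ≥ 0.05, so fail to reject H₀.
The data do not give significant evidence that the true slope on vehicle weight exceeds -15.086 mpg per unit, holding the other predictors fixed.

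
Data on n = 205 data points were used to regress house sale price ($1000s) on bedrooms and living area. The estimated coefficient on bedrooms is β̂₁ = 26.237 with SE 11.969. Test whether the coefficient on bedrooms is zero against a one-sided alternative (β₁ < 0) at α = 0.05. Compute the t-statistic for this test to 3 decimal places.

t = 2.192

H₀: β₁ = 0 vs H₁: β₁ < 0.
t = (β̂₁ − β₁⁰)/SE = 26.237 / 11.969 = 2.192.
df = n − k − 1 = 205 − 2 − 1 = 202.
One-sided p ≈ 0.9852, which is ≥ 0.05, so fail to reject H₀.
The data do not give significant evidence that the true slope on bedrooms is negative, holding the other predictors fixed.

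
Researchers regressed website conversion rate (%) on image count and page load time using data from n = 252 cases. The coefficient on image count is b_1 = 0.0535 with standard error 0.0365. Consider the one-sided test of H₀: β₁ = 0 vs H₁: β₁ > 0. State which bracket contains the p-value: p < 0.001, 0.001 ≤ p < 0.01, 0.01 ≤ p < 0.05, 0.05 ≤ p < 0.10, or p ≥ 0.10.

t = 0.0535 / 0.0365 = 1.466.
df = n − k − 1 = 252 − 2 − 1 = 249.
One-sided p = P(T_{249} > t) ≈ 0.0720.
So 0.05 ≤ p < 0.10.

0.05 ≤ p < 0.10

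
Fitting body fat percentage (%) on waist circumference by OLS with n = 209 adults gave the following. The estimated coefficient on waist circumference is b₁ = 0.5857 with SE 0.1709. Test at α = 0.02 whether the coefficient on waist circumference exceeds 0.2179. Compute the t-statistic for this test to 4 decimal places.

H₀: β₁ = 0.2179 vs H₁: β₁ > 0.2179.
t = (b₁ − β₁⁰)/SE = (0.5857 − 0.2179) / 0.1709 = 2.1521.
df = n − 2 = 209 − 2 = 207.
One-sided p ≈ 0.0163, which is < 0.02, so reject H₀.
There is evidence that the true slope on waist circumference exceeds 0.2179 % per unit.

t = 2.1521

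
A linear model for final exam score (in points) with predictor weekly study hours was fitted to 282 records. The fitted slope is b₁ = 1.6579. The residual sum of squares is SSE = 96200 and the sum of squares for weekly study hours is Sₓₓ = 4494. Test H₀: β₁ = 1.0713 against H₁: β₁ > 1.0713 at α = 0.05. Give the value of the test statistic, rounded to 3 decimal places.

t = 2.122

MSE = SSE/(n − 2) = 96200/280 = 343.571.
SE(b₁) = √(MSE/Sₓₓ) = √(343.571/4494) = 0.276498.
t = (1.6579 − 1.0713) / 0.276498 = 2.122.
df = n − 2 = 280.
One-sided p ≈ 0.0174, which is < 0.05, so reject H₀.
There is evidence that the true slope on weekly study hours exceeds 1.0713 points per unit.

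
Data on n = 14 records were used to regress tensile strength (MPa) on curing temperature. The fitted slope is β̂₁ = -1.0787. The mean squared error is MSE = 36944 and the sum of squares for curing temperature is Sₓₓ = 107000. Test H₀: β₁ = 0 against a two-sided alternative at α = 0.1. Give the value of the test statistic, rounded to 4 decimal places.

SE(β̂₁) = √(MSE/Sₓₓ) = √(36944/107000) = 0.587598.
t = -1.0787 / 0.587598 = -1.8358.
df = n − 2 = 12.
Two-sided p ≈ 0.0913, which is < 0.1, so reject H₀.
There is evidence that curing temperature is associated with tensile strength.

t = -1.8358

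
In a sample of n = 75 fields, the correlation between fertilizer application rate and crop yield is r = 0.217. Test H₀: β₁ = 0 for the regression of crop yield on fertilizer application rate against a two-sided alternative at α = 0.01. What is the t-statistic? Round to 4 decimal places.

t = 1.8993

t = r·√(n − 2)/√(1 − r²) = 0.217·√73/√0.952911 = 1.8993.
df = n − 2 = 73.
Two-sided p ≈ 0.0615, which is ≥ 0.01, so fail to reject H₀.
The data do not give significant evidence of a linear association between fertilizer application rate and crop yield.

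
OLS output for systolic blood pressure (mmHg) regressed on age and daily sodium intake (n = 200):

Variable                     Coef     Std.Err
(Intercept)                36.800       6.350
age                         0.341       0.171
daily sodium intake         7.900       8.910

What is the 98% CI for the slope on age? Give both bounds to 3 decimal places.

Read off: b = 0.341, SE = 0.171 for age.
df = n − k − 1 = 200 − 2 − 1 = 197.
t* = t_{0.01, 197} = 2.345425.
Margin = t* × SE = 2.345425 × 0.171 = 0.40107.
CI: 0.341 ± 0.40107 → (-0.060, 0.742).

(-0.060, 0.742)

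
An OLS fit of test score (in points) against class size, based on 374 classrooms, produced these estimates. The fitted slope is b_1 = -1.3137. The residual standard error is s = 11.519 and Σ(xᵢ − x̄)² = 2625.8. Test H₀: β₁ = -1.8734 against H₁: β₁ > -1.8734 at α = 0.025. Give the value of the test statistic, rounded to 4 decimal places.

SE(b_1) = s/√Sₓₓ = 11.519/√2625.8 = 0.224794.
t = (-1.3137 − (-1.8734)) / 0.224794 = 2.4898.
df = n − 2 = 372.
One-sided p ≈ 0.0066, which is < 0.025, so reject H₀.
There is evidence that the true slope on class size exceeds -1.8734 points per unit.

t = 2.4898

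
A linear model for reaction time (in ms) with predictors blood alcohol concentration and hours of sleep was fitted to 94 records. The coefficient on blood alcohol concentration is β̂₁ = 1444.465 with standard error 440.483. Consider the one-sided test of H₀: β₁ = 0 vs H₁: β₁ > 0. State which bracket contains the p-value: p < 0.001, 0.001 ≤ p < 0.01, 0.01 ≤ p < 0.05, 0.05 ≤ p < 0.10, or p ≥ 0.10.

t = 1444.465 / 440.483 = 3.279.
df = n − k − 1 = 94 − 2 − 1 = 91.
One-sided p = P(T_{91} > t) ≈ 0.0007.
So p < 0.001.

p < 0.001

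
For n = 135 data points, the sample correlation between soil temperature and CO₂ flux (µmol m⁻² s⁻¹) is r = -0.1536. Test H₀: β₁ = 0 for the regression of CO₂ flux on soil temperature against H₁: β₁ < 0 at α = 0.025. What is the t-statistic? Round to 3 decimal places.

t = r·√(n − 2)/√(1 − r²) = -0.1536·√133/√0.976407 = -1.793.
df = n − 2 = 133.
One-sided p ≈ 0.0376, which is ≥ 0.025, so fail to reject H₀.
The data do not give significant evidence of a linear association between soil temperature and CO₂ flux.

t = -1.793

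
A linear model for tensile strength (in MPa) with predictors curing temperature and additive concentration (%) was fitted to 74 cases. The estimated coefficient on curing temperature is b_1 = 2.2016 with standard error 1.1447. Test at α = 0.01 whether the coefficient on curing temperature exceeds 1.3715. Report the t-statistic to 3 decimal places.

t = 0.725

H₀: β₁ = 1.3715 vs H₁: β₁ > 1.3715.
t = (b_1 − β₁⁰)/SE = (2.2016 − 1.3715) / 1.1447 = 0.725.
df = n − k − 1 = 74 − 2 − 1 = 71.
One-sided p ≈ 0.2354, which is ≥ 0.01, so fail to reject H₀.
The data do not give significant evidence that the true slope on curing temperature exceeds 1.3715 MPa per unit, holding the other predictors fixed.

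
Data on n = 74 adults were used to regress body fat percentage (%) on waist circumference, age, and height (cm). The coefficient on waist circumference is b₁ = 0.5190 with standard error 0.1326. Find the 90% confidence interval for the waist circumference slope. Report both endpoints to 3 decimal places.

df = n − k − 1 = 74 − 3 − 1 = 70.
t* = t_{0.05, 70} = 1.666914.
Margin = t* × SE = 1.666914 × 0.1326 = 0.22103.
CI: 0.5190 ± 0.22103 → (0.298, 0.740).
With 90% confidence, each one-unit increase in waist circumference is associated with a change of between 0.298 and 0.740 % in body fat percentage, holding the other predictors fixed.

(0.298, 0.740)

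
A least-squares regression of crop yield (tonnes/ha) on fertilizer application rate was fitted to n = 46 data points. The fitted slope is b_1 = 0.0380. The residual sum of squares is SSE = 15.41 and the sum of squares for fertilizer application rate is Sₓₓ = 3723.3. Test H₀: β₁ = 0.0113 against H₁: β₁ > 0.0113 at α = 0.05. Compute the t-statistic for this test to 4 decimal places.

t = 2.7530

MSE = SSE/(n − 2) = 15.41/44 = 0.350227.
SE(b_1) = √(MSE/Sₓₓ) = √(0.350227/3723.3) = 0.00969864.
t = (0.0380 − 0.0113) / 0.00969864 = 2.7530.
df = n − 2 = 44.
One-sided p ≈ 0.0043, which is < 0.05, so reject H₀.
There is evidence that the true slope on fertilizer application rate exceeds 0.0113 tonnes/ha per unit.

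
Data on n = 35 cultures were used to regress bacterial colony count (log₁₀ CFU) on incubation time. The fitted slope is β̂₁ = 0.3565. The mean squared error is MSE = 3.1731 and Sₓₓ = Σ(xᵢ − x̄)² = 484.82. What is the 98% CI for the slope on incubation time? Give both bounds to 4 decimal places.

(0.1587, 0.5543)

SE(β̂₁) = √(MSE/Sₓₓ) = √(3.1731/484.82) = 0.0809006.
df = n − 2 = 33.
t* = t_{0.01, 33} = 2.444794.
Margin = t* × SE = 2.444794 × 0.0809006 = 0.197785.
CI: 0.3565 ± 0.197785 → (0.1587, 0.5543).
With 98% confidence, each one-unit increase in incubation time is associated with a change of between 0.1587 and 0.5543 log₁₀ CFU in bacterial colony count.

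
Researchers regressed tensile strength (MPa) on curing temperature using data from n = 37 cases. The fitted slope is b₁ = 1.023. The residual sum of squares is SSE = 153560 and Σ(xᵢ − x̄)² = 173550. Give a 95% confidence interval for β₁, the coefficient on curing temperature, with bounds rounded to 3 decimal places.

MSE = SSE/(n − 2) = 153560/35 = 4387.43.
SE(b₁) = √(MSE/Sₓₓ) = √(4387.43/173550) = 0.158998.
df = n − 2 = 35.
t* = t_{0.025, 35} = 2.030108.
Margin = t* × SE = 2.030108 × 0.158998 = 0.32278.
CI: 1.023 ± 0.32278 → (0.700, 1.346).
With 95% confidence, each one-unit increase in curing temperature is associated with a change of between 0.700 and 1.346 MPa in tensile strength.

(0.700, 1.346)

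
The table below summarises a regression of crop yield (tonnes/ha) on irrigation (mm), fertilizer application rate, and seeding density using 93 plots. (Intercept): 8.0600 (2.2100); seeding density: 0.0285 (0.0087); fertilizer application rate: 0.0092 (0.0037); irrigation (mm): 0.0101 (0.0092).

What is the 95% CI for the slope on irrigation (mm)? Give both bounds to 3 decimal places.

Read off: b = 0.0101, SE = 0.0092 for irrigation (mm).
df = n − k − 1 = 93 − 3 − 1 = 89.
t* = t_{0.025, 89} = 1.986979.
Margin = t* × SE = 1.986979 × 0.0092 = 0.01828.
CI: 0.0101 ± 0.01828 → (-0.008, 0.028).

(-0.008, 0.028)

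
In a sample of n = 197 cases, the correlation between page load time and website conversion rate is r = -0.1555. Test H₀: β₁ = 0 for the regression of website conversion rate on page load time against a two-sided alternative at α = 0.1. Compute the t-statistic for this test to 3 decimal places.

t = r·√(n − 2)/√(1 − r²) = -0.1555·√195/√0.97582 = -2.198.
df = n − 2 = 195.
Two-sided p ≈ 0.0291, which is < 0.1, so reject H₀.
There is evidence of a linear association between page load time and website conversion rate.

t = -2.198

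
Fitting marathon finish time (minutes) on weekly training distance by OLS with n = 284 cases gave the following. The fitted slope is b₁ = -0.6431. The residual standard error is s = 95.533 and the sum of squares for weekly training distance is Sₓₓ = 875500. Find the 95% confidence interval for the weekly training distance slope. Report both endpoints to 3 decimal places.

SE(b₁) = s/√Sₓₓ = 95.533/√875500 = 0.1021.
df = n − 2 = 282.
t* = t_{0.025, 282} = 1.968412.
Margin = t* × SE = 1.968412 × 0.1021 = 0.20097.
CI: -0.6431 ± 0.20097 → (-0.844, -0.442).
With 95% confidence, each one-unit increase in weekly training distance is associated with a change of between -0.844 and -0.442 minutes in marathon finish time.

(-0.844, -0.442)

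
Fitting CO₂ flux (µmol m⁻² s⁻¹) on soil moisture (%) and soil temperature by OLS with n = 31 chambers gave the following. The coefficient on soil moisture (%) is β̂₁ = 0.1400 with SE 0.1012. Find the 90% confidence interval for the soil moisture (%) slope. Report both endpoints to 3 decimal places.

df = n − k − 1 = 31 − 2 − 1 = 28.
t* = t_{0.05, 28} = 1.701131.
Margin = t* × SE = 1.701131 × 0.1012 = 0.17215.
CI: 0.1400 ± 0.17215 → (-0.032, 0.312).
With 90% confidence, each one-unit increase in soil moisture (%) is associated with a change of between -0.032 and 0.312 µmol m⁻² s⁻¹ in CO₂ flux, holding the other predictors fixed.

(-0.032, 0.312)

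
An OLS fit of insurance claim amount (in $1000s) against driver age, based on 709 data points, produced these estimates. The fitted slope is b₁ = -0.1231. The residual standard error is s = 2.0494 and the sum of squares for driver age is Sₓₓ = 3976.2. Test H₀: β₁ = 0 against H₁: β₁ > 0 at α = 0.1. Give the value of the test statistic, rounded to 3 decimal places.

SE(b₁) = s/√Sₓₓ = 2.0494/√3976.2 = 0.0325007.
t = -0.1231 / 0.0325007 = -3.788.
df = n − 2 = 707.
One-sided p ≈ 0.9999, which is ≥ 0.1, so fail to reject H₀.
The data do not give significant evidence that the true slope on driver age is positive.

t = -3.788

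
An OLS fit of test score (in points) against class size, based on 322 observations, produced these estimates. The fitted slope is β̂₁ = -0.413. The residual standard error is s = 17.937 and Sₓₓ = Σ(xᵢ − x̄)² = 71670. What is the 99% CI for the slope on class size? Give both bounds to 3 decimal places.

SE(β̂₁) = s/√Sₓₓ = 17.937/√71670 = 0.067001.
df = n − 2 = 320.
t* = t_{0.005, 320} = 2.59128.
Margin = t* × SE = 2.59128 × 0.067001 = 0.17362.
CI: -0.413 ± 0.17362 → (-0.587, -0.239).
With 99% confidence, each one-unit increase in class size is associated with a change of between -0.587 and -0.239 points in test score.

(-0.587, -0.239)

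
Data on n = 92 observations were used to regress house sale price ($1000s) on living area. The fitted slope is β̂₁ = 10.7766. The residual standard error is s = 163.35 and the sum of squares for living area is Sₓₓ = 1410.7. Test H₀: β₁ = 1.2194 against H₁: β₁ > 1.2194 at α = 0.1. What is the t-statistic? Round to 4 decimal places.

SE(β̂₁) = s/√Sₓₓ = 163.35/√1410.7 = 4.34912.
t = (10.7766 − 1.2194) / 4.34912 = 2.1975.
df = n − 2 = 90.
One-sided p ≈ 0.0153, which is < 0.1, so reject H₀.
There is evidence that the true slope on living area exceeds 1.2194 $1000s per unit.

t = 2.1975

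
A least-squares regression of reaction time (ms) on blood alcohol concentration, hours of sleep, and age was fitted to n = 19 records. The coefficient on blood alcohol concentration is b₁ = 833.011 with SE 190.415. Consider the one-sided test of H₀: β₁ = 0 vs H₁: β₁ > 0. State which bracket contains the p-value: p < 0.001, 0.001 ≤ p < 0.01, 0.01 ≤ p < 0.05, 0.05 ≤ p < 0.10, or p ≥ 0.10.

t = 833.011 / 190.415 = 4.375.
df = n − k − 1 = 19 − 3 − 1 = 15.
One-sided p = P(T_{15} > t) ≈ 0.0003.
So p < 0.001.

p < 0.001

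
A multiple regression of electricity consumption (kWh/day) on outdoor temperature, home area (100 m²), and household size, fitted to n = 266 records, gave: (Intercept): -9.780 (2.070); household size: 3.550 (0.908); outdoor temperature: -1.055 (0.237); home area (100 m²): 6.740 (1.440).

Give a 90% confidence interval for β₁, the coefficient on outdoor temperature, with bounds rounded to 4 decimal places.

Read off: b = -1.055, SE = 0.237 for outdoor temperature.
df = n − k − 1 = 266 − 3 − 1 = 262.
t* = t_{0.05, 262} = 1.65069.
Margin = t* × SE = 1.65069 × 0.237 = 0.391214.
CI: -1.055 ± 0.391214 → (-1.4462, -0.6638).

(-1.4462, -0.6638)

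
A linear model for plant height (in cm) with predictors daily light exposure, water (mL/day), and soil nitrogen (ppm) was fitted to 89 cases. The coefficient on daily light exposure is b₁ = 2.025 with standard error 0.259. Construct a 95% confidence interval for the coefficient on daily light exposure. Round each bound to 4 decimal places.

df = n − k − 1 = 89 − 3 − 1 = 85.
t* = t_{0.025, 85} = 1.988268.
Margin = t* × SE = 1.988268 × 0.259 = 0.514961.
CI: 2.025 ± 0.514961 → (1.5100, 2.5400).
With 95% confidence, each one-unit increase in daily light exposure is associated with a change of between 1.5100 and 2.5400 cm in plant height, holding the other predictors fixed.

(1.5100, 2.5400)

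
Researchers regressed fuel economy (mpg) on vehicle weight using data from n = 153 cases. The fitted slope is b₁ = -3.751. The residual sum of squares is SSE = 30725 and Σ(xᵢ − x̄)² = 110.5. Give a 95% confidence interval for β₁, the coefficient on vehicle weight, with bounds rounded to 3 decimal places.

MSE = SSE/(n − 2) = 30725/151 = 203.477.
SE(b₁) = √(MSE/Sₓₓ) = √(203.477/110.5) = 1.35699.
df = n − 2 = 151.
t* = t_{0.025, 151} = 1.975799.
Margin = t* × SE = 1.975799 × 1.35699 = 2.68114.
CI: -3.751 ± 2.68114 → (-6.432, -1.070).
With 95% confidence, each one-unit increase in vehicle weight is associated with a change of between -6.432 and -1.070 mpg in fuel economy.

(-6.432, -1.070)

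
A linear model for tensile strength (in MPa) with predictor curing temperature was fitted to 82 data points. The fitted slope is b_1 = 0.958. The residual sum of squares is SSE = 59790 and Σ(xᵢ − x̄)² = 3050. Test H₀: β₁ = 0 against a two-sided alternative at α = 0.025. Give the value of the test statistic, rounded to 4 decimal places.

t = 1.9353

MSE = SSE/(n − 2) = 59790/80 = 747.375.
SE(b_1) = √(MSE/Sₓₓ) = √(747.375/3050) = 0.495016.
t = 0.958 / 0.495016 = 1.9353.
df = n − 2 = 80.
Two-sided p ≈ 0.0565, which is ≥ 0.025, so fail to reject H₀.
The data do not give significant evidence of an association between curing temperature and tensile strength.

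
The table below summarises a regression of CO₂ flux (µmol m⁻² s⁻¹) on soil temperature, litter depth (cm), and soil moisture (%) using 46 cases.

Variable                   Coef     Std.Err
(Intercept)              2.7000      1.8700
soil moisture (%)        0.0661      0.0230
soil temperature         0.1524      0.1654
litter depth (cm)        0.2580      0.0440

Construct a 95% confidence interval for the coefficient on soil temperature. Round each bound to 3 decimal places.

(-0.181, 0.486)

Read off: b = 0.1524, SE = 0.1654 for soil temperature.
df = n − k − 1 = 46 − 3 − 1 = 42.
t* = t_{0.025, 42} = 2.018082.
Margin = t* × SE = 2.018082 × 0.1654 = 0.33379.
CI: 0.1524 ± 0.33379 → (-0.181, 0.486).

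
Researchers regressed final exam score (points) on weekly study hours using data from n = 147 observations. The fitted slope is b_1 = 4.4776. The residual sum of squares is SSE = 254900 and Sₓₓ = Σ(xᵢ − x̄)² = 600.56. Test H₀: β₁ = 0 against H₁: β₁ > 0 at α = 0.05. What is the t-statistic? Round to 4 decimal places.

MSE = SSE/(n − 2) = 254900/145 = 1757.93.
SE(b_1) = √(MSE/Sₓₓ) = √(1757.93/600.56) = 1.71089.
t = 4.4776 / 1.71089 = 2.6171.
df = n − 2 = 145.
One-sided p ≈ 0.0049, which is < 0.05, so reject H₀.
There is evidence that the true slope on weekly study hours is positive.

t = 2.6171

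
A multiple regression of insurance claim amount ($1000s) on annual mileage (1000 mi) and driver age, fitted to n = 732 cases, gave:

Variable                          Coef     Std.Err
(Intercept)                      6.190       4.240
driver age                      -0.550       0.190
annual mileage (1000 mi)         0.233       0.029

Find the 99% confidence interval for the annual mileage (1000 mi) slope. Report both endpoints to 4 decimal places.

(0.1581, 0.3079)

Read off: b = 0.233, SE = 0.029 for annual mileage (1000 mi).
df = n − k − 1 = 732 − 2 − 1 = 729.
t* = t_{0.005, 729} = 2.58259.
Margin = t* × SE = 2.58259 × 0.029 = 0.074895.
CI: 0.233 ± 0.074895 → (0.1581, 0.3079).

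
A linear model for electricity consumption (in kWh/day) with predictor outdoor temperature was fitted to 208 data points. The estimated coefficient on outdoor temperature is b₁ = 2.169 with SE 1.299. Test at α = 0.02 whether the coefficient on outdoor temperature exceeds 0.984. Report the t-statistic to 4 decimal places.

t = 0.9122

H₀: β₁ = 0.984 vs H₁: β₁ > 0.984.
t = (b₁ − β₁⁰)/SE = (2.169 − 0.984) / 1.299 = 0.9122.
df = n − 2 = 208 − 2 = 206.
One-sided p ≈ 0.1814, which is ≥ 0.02, so fail to reject H₀.
The data do not give significant evidence that the true slope on outdoor temperature exceeds 0.984 kWh/day per unit.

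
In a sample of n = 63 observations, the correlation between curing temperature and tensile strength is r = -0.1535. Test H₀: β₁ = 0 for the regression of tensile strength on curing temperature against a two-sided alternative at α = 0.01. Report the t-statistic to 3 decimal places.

t = r·√(n − 2)/√(1 − r²) = -0.1535·√61/√0.976438 = -1.213.
df = n − 2 = 61.
Two-sided p ≈ 0.2297, which is ≥ 0.01, so fail to reject H₀.
The data do not give significant evidence of a linear association between curing temperature and tensile strength.

t = -1.213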